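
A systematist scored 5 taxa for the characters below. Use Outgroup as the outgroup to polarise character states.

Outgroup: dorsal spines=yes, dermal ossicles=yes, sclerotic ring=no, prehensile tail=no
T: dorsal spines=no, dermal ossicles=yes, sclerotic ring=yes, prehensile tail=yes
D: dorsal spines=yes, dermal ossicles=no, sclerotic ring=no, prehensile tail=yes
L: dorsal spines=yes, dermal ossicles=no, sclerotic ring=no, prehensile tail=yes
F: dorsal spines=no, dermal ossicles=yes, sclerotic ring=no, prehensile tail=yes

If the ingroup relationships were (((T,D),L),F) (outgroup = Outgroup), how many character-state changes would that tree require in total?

Map each character onto (((T,D),L),F) (rooted by Outgroup) and count the minimum state changes it requires (Fitch parsimony):
dorsal spines: 2; dermal ossicles: 2; sclerotic ring: 1; prehensile tail: 1.
Total tree length = 6.

6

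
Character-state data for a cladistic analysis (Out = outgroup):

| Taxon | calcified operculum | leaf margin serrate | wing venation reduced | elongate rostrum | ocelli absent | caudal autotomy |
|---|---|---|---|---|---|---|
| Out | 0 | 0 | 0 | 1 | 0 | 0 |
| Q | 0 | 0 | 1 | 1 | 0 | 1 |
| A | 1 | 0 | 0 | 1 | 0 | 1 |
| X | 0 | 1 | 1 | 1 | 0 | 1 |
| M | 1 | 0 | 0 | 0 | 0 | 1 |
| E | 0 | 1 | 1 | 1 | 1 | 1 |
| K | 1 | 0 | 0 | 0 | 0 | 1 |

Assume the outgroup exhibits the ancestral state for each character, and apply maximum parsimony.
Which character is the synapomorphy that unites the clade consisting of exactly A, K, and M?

Character polarity is set by the outgroup: the derived state is whichever differs from the outgroup's state, so for elongate rostrum the derived state is '0', and for the remaining characters it is '1'.
calcified operculum (derived state '1') is shared by A, K, and M — a synapomorphy uniting that clade.
Only E and X show the derived state '1' for leaf margin serrate, supporting them as a clade.
Only E, Q, and X show the derived state '1' for wing venation reduced, supporting them as a clade.
elongate rostrum (derived state '0') is shared by K and M — a synapomorphy uniting that clade.
ocelli absent: derived state '1' in E only — an autapomorphy, so it tells us nothing about relationships among taxa.
All ingroup taxa share the derived state '1' for caudal autotomy; it defines the ingroup but does not resolve relationships within it.
Most parsimonious ingroup topology: ((Q,(X,E)),(A,(M,K))).
The clade {A, K, M} is supported by calcified operculum: its derived state '1' occurs in exactly those taxa and in no other taxon (including the outgroup).

calcified operculum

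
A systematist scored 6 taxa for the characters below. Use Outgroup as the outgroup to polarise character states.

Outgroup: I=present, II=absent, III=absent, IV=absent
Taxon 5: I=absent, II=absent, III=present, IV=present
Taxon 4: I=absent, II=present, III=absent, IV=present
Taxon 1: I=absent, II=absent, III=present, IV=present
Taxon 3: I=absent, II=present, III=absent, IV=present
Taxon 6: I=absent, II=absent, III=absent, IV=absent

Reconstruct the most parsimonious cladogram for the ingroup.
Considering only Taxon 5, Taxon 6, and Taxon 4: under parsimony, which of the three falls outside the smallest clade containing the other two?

Taxon 6

Character polarity is set by the outgroup: the derived state is whichever differs from the outgroup's state, so for I the derived state is 'absent', and for the remaining characters it is 'present'.
I (derived state 'absent') is shared by all ingroup taxa — unites the whole ingroup.
II: derived state 'present' in Taxon 3 and Taxon 4 only — synapomorphy for {Taxon 3, Taxon 4}.
III: derived state 'present' in Taxon 1 and Taxon 5 only — synapomorphy for {Taxon 1, Taxon 5}.
IV (derived state 'present') is shared by Taxon 1, Taxon 3, Taxon 4, and Taxon 5 — a synapomorphy uniting that clade.
Most parsimonious ingroup topology: (((Taxon 5,Taxon 1),(Taxon 4,Taxon 3)),Taxon 6).
Taxon 4 and Taxon 5 share a more recent common ancestor with each other than either does with Taxon 6, so Taxon 6 is the least closely related of the three.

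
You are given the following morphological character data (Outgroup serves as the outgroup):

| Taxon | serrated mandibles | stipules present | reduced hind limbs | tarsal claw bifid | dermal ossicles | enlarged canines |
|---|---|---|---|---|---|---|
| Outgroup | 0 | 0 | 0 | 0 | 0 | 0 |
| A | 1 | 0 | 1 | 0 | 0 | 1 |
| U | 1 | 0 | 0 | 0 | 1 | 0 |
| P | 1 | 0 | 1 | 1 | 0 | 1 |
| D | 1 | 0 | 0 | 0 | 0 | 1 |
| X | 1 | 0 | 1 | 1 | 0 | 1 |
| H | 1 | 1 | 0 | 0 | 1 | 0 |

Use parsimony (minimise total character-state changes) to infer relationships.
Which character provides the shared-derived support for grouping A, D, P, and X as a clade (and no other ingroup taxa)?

The outgroup has state '0' for every character, so '1' is the derived state throughout.
serrated mandibles (derived state '1') is shared by all ingroup taxa — unites the whole ingroup.
stipules present (derived state '1') is unique to H (autapomorphy; uninformative for grouping).
Only A, P, and X show the derived state '1' for reduced hind limbs, supporting them as a clade.
tarsal claw bifid (derived state '1') is shared by P and X — a synapomorphy uniting that clade.
dermal ossicles: derived state '1' in H and U only — synapomorphy for {H, U}.
enlarged canines (derived state '1') is shared by A, D, P, and X — a synapomorphy uniting that clade.
Most parsimonious ingroup topology: (((A,(P,X)),D),(U,H)).
The clade {A, D, P, X} is supported by enlarged canines: its derived state '1' occurs in exactly those taxa and in no other taxon (including the outgroup).

enlarged canines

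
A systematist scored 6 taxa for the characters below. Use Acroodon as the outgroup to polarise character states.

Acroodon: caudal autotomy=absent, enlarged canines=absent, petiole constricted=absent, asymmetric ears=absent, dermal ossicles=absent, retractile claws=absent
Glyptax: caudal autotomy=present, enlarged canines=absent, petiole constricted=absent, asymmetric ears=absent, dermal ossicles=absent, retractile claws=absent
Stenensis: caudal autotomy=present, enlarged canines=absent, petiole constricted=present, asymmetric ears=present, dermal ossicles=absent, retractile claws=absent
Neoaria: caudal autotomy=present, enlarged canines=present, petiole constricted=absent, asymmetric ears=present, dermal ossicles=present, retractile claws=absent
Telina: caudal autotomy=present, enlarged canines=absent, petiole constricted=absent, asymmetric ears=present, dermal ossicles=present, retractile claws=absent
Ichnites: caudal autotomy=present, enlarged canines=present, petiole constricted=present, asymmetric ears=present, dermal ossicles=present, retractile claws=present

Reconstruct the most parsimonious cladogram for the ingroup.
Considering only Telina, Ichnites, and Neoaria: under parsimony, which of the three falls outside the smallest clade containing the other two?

Telina

The outgroup has state 'absent' for every character, so 'present' is the derived state throughout.
All ingroup taxa share the derived state 'present' for caudal autotomy; it defines the ingroup but does not resolve relationships within it.
enlarged canines (derived state 'present') is shared by Ichnites and Neoaria — a synapomorphy uniting that clade.
petiole constricted groups Ichnites and Stenensis, which is incompatible with the clades supported by the remaining characters; treating it as convergent (homoplasy) costs fewer steps than any alternative tree.
asymmetric ears (derived state 'present') is shared by Ichnites, Neoaria, Stenensis, and Telina — a synapomorphy uniting that clade.
dermal ossicles: derived state 'present' in Ichnites, Neoaria, and Telina only — synapomorphy for {Ichnites, Neoaria, Telina}.
retractile claws: derived state 'present' in Ichnites only — an autapomorphy, so it tells us nothing about relationships among taxa.
Most parsimonious ingroup topology: (Glyptax,(Stenensis,((Neoaria,Ichnites),Telina))).
Ichnites and Neoaria share a more recent common ancestor with each other than either does with Telina, so Telina is the least closely related of the three.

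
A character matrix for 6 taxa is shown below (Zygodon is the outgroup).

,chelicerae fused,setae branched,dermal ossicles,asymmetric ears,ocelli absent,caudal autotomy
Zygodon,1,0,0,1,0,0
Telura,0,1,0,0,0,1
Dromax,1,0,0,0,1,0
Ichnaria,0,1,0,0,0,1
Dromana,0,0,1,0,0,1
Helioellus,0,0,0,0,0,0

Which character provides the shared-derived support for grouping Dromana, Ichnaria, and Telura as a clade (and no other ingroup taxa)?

caudal autotomy

Character polarity is set by the outgroup: the derived state is whichever differs from the outgroup's state, so for chelicerae fused, asymmetric ears the derived state is '0', and for the remaining characters it is '1'.
chelicerae fused (derived state '0') is shared by Dromana, Helioellus, Ichnaria, and Telura — a synapomorphy uniting that clade.
setae branched: derived state '1' in Ichnaria and Telura only — synapomorphy for {Ichnaria, Telura}.
dermal ossicles (derived state '1') is unique to Dromana (autapomorphy; uninformative for grouping).
All ingroup taxa share the derived state '0' for asymmetric ears; it defines the ingroup but does not resolve relationships within it.
ocelli absent (derived state '1') is unique to Dromax (autapomorphy; uninformative for grouping).
caudal autotomy (derived state '1') is shared by Dromana, Ichnaria, and Telura — a synapomorphy uniting that clade.
Most parsimonious ingroup topology: ((((Telura,Ichnaria),Dromana),Helioellus),Dromax).
The clade {Dromana, Ichnaria, Telura} is supported by caudal autotomy: its derived state '1' occurs in exactly those taxa and in no other taxon (including the outgroup).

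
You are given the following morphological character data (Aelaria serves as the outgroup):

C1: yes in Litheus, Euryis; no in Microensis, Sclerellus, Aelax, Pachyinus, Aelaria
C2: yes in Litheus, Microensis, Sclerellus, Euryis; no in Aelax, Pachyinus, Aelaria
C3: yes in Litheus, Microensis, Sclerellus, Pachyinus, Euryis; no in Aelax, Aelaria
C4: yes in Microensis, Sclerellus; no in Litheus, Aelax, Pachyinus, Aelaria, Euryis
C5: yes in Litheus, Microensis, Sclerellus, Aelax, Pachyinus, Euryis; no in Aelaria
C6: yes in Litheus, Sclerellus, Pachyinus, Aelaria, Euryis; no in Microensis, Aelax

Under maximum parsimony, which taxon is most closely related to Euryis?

Litheus

Character polarity is set by the outgroup: the derived state is whichever differs from the outgroup's state, so for C6 the derived state is 'no', and for the remaining characters it is 'yes'.
C1 (derived state 'yes') is shared by Euryis and Litheus — a synapomorphy uniting that clade.
C2: derived state 'yes' in Euryis, Litheus, Microensis, and Sclerellus only — synapomorphy for {Euryis, Litheus, Microensis, Sclerellus}.
Only Euryis, Litheus, Microensis, Pachyinus, and Sclerellus show the derived state 'yes' for C3, supporting them as a clade.
C4: derived state 'yes' in Microensis and Sclerellus only — synapomorphy for {Microensis, Sclerellus}.
All ingroup taxa share the derived state 'yes' for C5; it defines the ingroup but does not resolve relationships within it.
C6 (state 'no') occurs in Aelax and Microensis but conflicts with the nesting implied by the other characters — most parsimoniously interpreted as homoplasy.
Most parsimonious ingroup topology: ((((Sclerellus,Microensis),(Euryis,Litheus)),Pachyinus),Aelax).
Euryis and Litheus form a cherry on this tree, so they are sister taxa.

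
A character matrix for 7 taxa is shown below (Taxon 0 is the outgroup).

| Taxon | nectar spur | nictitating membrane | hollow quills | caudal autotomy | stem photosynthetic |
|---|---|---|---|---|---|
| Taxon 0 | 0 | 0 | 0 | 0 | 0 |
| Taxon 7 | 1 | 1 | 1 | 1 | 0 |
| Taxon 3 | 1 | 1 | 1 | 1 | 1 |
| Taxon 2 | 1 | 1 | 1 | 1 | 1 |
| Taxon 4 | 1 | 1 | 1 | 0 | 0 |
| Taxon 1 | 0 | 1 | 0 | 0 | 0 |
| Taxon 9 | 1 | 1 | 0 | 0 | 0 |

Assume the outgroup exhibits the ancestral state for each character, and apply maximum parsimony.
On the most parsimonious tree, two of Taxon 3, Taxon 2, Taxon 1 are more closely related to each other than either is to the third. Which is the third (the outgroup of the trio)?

The outgroup has state '0' for every character, so '1' is the derived state throughout.
Only Taxon 2, Taxon 3, Taxon 4, Taxon 7, and Taxon 9 show the derived state '1' for nectar spur, supporting them as a clade.
All ingroup taxa share the derived state '1' for nictitating membrane; it defines the ingroup but does not resolve relationships within it.
hollow quills (derived state '1') is shared by Taxon 2, Taxon 3, Taxon 4, and Taxon 7 — a synapomorphy uniting that clade.
caudal autotomy: derived state '1' in Taxon 2, Taxon 3, and Taxon 7 only — synapomorphy for {Taxon 2, Taxon 3, Taxon 7}.
stem photosynthetic (derived state '1') is shared by Taxon 2 and Taxon 3 — a synapomorphy uniting that clade.
Most parsimonious ingroup topology: ((((Taxon 7,(Taxon 3,Taxon 2)),Taxon 4),Taxon 9),Taxon 1).
Taxon 3 and Taxon 2 share a more recent common ancestor with each other than either does with Taxon 1, so Taxon 1 is the least closely related of the three.

Taxon 1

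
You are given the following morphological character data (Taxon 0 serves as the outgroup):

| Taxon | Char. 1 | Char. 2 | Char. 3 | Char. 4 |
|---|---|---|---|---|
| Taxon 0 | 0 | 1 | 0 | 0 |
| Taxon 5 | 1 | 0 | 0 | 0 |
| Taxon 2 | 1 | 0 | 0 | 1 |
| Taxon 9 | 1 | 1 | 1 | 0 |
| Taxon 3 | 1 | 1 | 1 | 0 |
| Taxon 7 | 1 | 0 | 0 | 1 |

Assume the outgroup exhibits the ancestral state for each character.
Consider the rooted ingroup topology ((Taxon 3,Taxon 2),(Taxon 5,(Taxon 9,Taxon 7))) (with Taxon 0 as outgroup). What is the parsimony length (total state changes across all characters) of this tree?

8

Map each character onto ((Taxon 3,Taxon 2),(Taxon 5,(Taxon 9,Taxon 7))) (rooted by Taxon 0) and count the minimum state changes it requires (Fitch parsimony):
Char. 1: 1; Char. 2: 3; Char. 3: 2; Char. 4: 2.
Total tree length = 8.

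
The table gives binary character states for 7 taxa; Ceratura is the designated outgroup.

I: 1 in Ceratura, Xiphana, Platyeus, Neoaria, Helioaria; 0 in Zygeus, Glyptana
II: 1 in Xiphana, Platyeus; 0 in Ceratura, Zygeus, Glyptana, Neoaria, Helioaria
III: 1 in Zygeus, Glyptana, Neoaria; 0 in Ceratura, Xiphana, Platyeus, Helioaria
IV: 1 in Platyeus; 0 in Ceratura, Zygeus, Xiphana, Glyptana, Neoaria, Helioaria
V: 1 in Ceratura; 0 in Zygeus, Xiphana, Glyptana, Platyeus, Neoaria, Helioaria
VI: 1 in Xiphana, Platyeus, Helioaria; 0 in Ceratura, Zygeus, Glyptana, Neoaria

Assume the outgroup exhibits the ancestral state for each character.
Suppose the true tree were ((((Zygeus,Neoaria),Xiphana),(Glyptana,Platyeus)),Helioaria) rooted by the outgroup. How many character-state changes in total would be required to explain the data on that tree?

Map each character onto ((((Zygeus,Neoaria),Xiphana),(Glyptana,Platyeus)),Helioaria) (rooted by Ceratura) and count the minimum state changes it requires (Fitch parsimony):
I: 2; II: 2; III: 2; IV: 1; V: 1; VI: 3.
Total tree length = 11.

11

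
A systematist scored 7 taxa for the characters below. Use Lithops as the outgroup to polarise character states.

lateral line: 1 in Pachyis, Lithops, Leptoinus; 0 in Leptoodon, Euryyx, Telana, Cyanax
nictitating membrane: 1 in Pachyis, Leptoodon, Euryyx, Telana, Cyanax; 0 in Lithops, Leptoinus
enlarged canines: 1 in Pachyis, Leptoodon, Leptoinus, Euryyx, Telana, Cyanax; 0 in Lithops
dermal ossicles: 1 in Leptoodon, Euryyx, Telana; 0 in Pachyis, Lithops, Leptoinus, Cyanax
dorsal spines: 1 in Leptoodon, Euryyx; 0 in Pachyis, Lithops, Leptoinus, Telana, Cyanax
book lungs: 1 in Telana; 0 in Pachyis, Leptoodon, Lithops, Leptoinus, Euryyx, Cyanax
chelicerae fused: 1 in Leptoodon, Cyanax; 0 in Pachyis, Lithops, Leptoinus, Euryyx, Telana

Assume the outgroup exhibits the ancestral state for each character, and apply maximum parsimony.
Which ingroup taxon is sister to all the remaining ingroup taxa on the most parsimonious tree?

Leptoinus

Character polarity is set by the outgroup: the derived state is whichever differs from the outgroup's state, so for lateral line the derived state is '0', and for the remaining characters it is '1'.
lateral line (derived state '0') is shared by Cyanax, Euryyx, Leptoodon, and Telana — a synapomorphy uniting that clade.
nictitating membrane: derived state '1' in Cyanax, Euryyx, Leptoodon, Pachyis, and Telana only — synapomorphy for {Cyanax, Euryyx, Leptoodon, Pachyis, Telana}.
All ingroup taxa share the derived state '1' for enlarged canines; it defines the ingroup but does not resolve relationships within it.
dermal ossicles (derived state '1') is shared by Euryyx, Leptoodon, and Telana — a synapomorphy uniting that clade.
dorsal spines (derived state '1') is shared by Euryyx and Leptoodon — a synapomorphy uniting that clade.
book lungs: derived state '1' in Telana only — an autapomorphy, so it tells us nothing about relationships among taxa.
chelicerae fused groups Cyanax and Leptoodon, which is incompatible with the clades supported by the remaining characters; treating it as convergent (homoplasy) costs fewer steps than any alternative tree.
Most parsimonious ingroup topology: ((((Telana,(Leptoodon,Euryyx)),Cyanax),Pachyis),Leptoinus).
Leptoinus is sister to the clade containing all other ingroup taxa, so it is the earliest-diverging (most basal) ingroup lineage.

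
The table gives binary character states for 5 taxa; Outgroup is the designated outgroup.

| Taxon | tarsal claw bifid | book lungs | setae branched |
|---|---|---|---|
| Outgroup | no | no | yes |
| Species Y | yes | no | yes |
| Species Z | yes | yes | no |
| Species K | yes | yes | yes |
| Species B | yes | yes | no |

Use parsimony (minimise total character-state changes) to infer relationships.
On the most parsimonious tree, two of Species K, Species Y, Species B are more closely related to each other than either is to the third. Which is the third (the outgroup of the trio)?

Species Y

Character polarity is set by the outgroup: the derived state is whichever differs from the outgroup's state, so for setae branched the derived state is 'no', and for the remaining characters it is 'yes'.
tarsal claw bifid (derived state 'yes') is shared by all ingroup taxa — unites the whole ingroup.
Only Species B, Species K, and Species Z show the derived state 'yes' for book lungs, supporting them as a clade.
setae branched (derived state 'no') is shared by Species B and Species Z — a synapomorphy uniting that clade.
Most parsimonious ingroup topology: (Species Y,((Species Z,Species B),Species K)).
Species B and Species K share a more recent common ancestor with each other than either does with Species Y, so Species Y is the least closely related of the three.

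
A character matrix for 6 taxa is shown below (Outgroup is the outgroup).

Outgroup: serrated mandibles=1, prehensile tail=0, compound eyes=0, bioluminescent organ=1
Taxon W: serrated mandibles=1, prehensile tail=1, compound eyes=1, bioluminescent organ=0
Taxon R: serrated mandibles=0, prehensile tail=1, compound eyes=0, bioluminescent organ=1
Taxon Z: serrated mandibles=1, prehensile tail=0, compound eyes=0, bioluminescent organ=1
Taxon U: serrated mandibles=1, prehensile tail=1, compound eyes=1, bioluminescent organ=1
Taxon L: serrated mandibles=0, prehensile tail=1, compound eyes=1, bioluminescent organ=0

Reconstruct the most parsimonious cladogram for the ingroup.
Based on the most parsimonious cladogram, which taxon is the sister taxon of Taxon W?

Taxon L

Character polarity is set by the outgroup: the derived state is whichever differs from the outgroup's state, so for serrated mandibles, bioluminescent organ the derived state is '0', and for the remaining characters it is '1'.
serrated mandibles (state '0') occurs in Taxon L and Taxon R but conflicts with the nesting implied by the other characters — most parsimoniously interpreted as homoplasy.
prehensile tail (derived state '1') is shared by Taxon L, Taxon R, Taxon U, and Taxon W — a synapomorphy uniting that clade.
compound eyes: derived state '1' in Taxon L, Taxon U, and Taxon W only — synapomorphy for {Taxon L, Taxon U, Taxon W}.
bioluminescent organ (derived state '0') is shared by Taxon L and Taxon W — a synapomorphy uniting that clade.
Most parsimonious ingroup topology: ((((Taxon W,Taxon L),Taxon U),Taxon R),Taxon Z).
Taxon W and Taxon L form a cherry on this tree, so they are sister taxa.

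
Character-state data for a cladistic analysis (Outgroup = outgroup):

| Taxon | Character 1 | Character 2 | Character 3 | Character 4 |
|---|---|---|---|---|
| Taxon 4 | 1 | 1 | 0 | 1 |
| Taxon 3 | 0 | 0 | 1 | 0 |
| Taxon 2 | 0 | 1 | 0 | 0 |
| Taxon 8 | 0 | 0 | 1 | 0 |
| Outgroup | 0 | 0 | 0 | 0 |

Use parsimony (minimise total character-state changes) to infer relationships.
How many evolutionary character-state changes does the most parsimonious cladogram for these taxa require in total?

4

The outgroup has state '0' for every character, so '1' is the derived state throughout.
Character 1: derived state '1' in Taxon 4 only — an autapomorphy, so it tells us nothing about relationships among taxa.
Only Taxon 2 and Taxon 4 show the derived state '1' for Character 2, supporting them as a clade.
Character 3: derived state '1' in Taxon 3 and Taxon 8 only — synapomorphy for {Taxon 3, Taxon 8}.
Character 4 (derived state '1') is unique to Taxon 4 (autapomorphy; uninformative for grouping).
Most parsimonious ingroup topology: ((Taxon 3,Taxon 8),(Taxon 4,Taxon 2)).
Changes per character on this tree: Character 1: 1; Character 2: 1; Character 3: 1; Character 4: 1.
Total = 4.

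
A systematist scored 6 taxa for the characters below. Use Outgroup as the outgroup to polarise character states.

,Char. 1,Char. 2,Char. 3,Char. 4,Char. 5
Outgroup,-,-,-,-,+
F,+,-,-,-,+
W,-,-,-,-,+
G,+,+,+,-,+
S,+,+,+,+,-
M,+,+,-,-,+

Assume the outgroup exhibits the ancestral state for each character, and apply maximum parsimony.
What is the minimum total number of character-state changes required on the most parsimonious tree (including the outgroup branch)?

5

Character polarity is set by the outgroup: the derived state is whichever differs from the outgroup's state, so for Char. 5 the derived state is '-', and for the remaining characters it is '+'.
Only F, G, M, and S show the derived state '+' for Char. 1, supporting them as a clade.
Char. 2: derived state '+' in G, M, and S only — synapomorphy for {G, M, S}.
Char. 3: derived state '+' in G and S only — synapomorphy for {G, S}.
Char. 4: derived state '+' in S only — an autapomorphy, so it tells us nothing about relationships among taxa.
Char. 5 (derived state '-') is unique to S (autapomorphy; uninformative for grouping).
Most parsimonious ingroup topology: ((F,((G,S),M)),W).
Changes per character on this tree: Char. 1: 1; Char. 2: 1; Char. 3: 1; Char. 4: 1; Char. 5: 1.
Total = 5.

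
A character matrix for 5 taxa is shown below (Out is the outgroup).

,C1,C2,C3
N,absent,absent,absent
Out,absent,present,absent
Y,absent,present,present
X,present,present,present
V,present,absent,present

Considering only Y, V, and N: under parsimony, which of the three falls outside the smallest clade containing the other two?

Character polarity is set by the outgroup: the derived state is whichever differs from the outgroup's state, so for C2 the derived state is 'absent', and for the remaining characters it is 'present'.
Only V and X show the derived state 'present' for C1, supporting them as a clade.
C2 groups N and V, which is incompatible with the clades supported by the remaining characters; treating it as convergent (homoplasy) costs fewer steps than any alternative tree.
C3 (derived state 'present') is shared by V, X, and Y — a synapomorphy uniting that clade.
Most parsimonious ingroup topology: (N,(Y,(X,V))).
Y and V share a more recent common ancestor with each other than either does with N, so N is the least closely related of the three.

N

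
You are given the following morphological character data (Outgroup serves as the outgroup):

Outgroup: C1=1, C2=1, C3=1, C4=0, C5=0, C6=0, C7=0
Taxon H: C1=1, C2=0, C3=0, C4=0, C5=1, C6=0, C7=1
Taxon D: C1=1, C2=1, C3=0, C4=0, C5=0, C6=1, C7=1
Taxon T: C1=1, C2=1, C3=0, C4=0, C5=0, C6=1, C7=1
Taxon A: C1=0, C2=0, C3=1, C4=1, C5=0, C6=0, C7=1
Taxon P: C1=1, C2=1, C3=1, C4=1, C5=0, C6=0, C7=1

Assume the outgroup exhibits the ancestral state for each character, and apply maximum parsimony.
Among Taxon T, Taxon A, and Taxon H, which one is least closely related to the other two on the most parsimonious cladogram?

Taxon A

Character polarity is set by the outgroup: the derived state is whichever differs from the outgroup's state, so for C1, C2, C3 the derived state is '0', and for the remaining characters it is '1'.
C1: derived state '0' in Taxon A only — an autapomorphy, so it tells us nothing about relationships among taxa.
C2 (state '0') occurs in Taxon A and Taxon H but conflicts with the nesting implied by the other characters — most parsimoniously interpreted as homoplasy.
Only Taxon D, Taxon H, and Taxon T show the derived state '0' for C3, supporting them as a clade.
Only Taxon A and Taxon P show the derived state '1' for C4, supporting them as a clade.
C5: derived state '1' in Taxon H only — an autapomorphy, so it tells us nothing about relationships among taxa.
Only Taxon D and Taxon T show the derived state '1' for C6, supporting them as a clade.
C7 (derived state '1') is shared by all ingroup taxa — unites the whole ingroup.
Most parsimonious ingroup topology: ((Taxon H,(Taxon D,Taxon T)),(Taxon A,Taxon P)).
Taxon H and Taxon T share a more recent common ancestor with each other than either does with Taxon A, so Taxon A is the least closely related of the three.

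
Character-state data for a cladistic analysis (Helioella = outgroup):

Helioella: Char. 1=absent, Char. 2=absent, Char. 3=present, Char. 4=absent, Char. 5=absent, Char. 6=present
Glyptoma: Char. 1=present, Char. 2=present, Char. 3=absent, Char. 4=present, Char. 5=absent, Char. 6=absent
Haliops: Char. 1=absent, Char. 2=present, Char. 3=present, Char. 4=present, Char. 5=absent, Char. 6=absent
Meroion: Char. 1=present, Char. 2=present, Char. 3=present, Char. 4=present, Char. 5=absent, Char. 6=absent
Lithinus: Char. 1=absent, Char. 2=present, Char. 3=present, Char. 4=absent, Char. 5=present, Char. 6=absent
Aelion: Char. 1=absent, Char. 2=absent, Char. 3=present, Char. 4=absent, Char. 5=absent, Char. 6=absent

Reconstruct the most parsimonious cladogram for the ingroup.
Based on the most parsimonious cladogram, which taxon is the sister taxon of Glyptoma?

Character polarity is set by the outgroup: the derived state is whichever differs from the outgroup's state, so for Char. 3, Char. 6 the derived state is 'absent', and for the remaining characters it is 'present'.
Char. 1 (derived state 'present') is shared by Glyptoma and Meroion — a synapomorphy uniting that clade.
Char. 2: derived state 'present' in Glyptoma, Haliops, Lithinus, and Meroion only — synapomorphy for {Glyptoma, Haliops, Lithinus, Meroion}.
Char. 3 (derived state 'absent') is unique to Glyptoma (autapomorphy; uninformative for grouping).
Char. 4: derived state 'present' in Glyptoma, Haliops, and Meroion only — synapomorphy for {Glyptoma, Haliops, Meroion}.
Char. 5 (derived state 'present') is unique to Lithinus (autapomorphy; uninformative for grouping).
All ingroup taxa share the derived state 'absent' for Char. 6; it defines the ingroup but does not resolve relationships within it.
Most parsimonious ingroup topology: ((((Glyptoma,Meroion),Haliops),Lithinus),Aelion).
Glyptoma and Meroion form a cherry on this tree, so they are sister taxa.

Meroion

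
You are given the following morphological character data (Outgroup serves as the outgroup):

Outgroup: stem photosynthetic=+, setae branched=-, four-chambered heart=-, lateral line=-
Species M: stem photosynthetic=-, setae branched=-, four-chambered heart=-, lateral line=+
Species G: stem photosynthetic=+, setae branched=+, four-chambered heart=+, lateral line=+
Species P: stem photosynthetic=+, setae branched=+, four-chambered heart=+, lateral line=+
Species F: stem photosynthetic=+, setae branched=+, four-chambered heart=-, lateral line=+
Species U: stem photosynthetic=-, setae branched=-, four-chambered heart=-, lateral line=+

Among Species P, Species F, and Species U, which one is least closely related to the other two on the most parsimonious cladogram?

Character polarity is set by the outgroup: the derived state is whichever differs from the outgroup's state, so for stem photosynthetic the derived state is '-', and for the remaining characters it is '+'.
stem photosynthetic: derived state '-' in Species M and Species U only — synapomorphy for {Species M, Species U}.
setae branched: derived state '+' in Species F, Species G, and Species P only — synapomorphy for {Species F, Species G, Species P}.
four-chambered heart: derived state '+' in Species G and Species P only — synapomorphy for {Species G, Species P}.
All ingroup taxa share the derived state '+' for lateral line; it defines the ingroup but does not resolve relationships within it.
Most parsimonious ingroup topology: ((Species M,Species U),((Species G,Species P),Species F)).
Species P and Species F share a more recent common ancestor with each other than either does with Species U, so Species U is the least closely related of the three.

Species U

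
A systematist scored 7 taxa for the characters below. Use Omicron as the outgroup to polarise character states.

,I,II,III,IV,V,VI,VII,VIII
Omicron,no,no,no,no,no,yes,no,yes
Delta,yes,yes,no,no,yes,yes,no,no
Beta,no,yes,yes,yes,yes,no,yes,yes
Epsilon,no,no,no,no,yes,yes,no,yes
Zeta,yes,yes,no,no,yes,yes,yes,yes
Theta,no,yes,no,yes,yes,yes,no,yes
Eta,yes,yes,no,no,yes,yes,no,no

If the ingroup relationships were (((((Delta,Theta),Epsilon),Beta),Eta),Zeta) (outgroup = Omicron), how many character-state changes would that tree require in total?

Map each character onto (((((Delta,Theta),Epsilon),Beta),Eta),Zeta) (rooted by Omicron) and count the minimum state changes it requires (Fitch parsimony):
I: 3; II: 2; III: 1; IV: 2; V: 1; VI: 1; VII: 2; VIII: 2.
Total tree length = 14.

14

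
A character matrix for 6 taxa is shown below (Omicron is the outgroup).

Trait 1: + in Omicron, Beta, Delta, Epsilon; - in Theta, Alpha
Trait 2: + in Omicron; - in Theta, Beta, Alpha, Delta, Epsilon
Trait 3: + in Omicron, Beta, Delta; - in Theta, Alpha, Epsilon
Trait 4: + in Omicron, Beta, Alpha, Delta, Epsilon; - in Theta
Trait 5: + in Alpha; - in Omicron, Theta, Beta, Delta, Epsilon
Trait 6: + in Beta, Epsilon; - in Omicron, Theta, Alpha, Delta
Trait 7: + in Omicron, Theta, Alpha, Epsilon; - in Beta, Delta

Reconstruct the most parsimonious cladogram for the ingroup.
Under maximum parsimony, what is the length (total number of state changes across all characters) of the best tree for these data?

Character polarity is set by the outgroup: the derived state is whichever differs from the outgroup's state, so for Trait 1, Trait 2, Trait 3, Trait 4, Trait 7 the derived state is '-', and for the remaining characters it is '+'.
Only Alpha and Theta show the derived state '-' for Trait 1, supporting them as a clade.
All ingroup taxa share the derived state '-' for Trait 2; it defines the ingroup but does not resolve relationships within it.
Trait 3: derived state '-' in Alpha, Epsilon, and Theta only — synapomorphy for {Alpha, Epsilon, Theta}.
Trait 4 (derived state '-') is unique to Theta (autapomorphy; uninformative for grouping).
Trait 5: derived state '+' in Alpha only — an autapomorphy, so it tells us nothing about relationships among taxa.
Trait 6 groups Beta and Epsilon, which is incompatible with the clades supported by the remaining characters; treating it as convergent (homoplasy) costs fewer steps than any alternative tree.
Trait 7 (derived state '-') is shared by Beta and Delta — a synapomorphy uniting that clade.
Most parsimonious ingroup topology: (((Theta,Alpha),Epsilon),(Beta,Delta)).
Changes per character on this tree: Trait 1: 1; Trait 2: 1; Trait 3: 1; Trait 4: 1; Trait 5: 1; Trait 6: 2; Trait 7: 1.
Total = 8.

8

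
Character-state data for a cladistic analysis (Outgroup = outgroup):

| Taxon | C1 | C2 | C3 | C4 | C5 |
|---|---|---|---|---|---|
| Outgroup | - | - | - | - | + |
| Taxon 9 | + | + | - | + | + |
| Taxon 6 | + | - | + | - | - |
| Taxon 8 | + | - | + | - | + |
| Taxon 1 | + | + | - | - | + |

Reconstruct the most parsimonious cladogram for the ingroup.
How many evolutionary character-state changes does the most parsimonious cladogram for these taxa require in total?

5

Character polarity is set by the outgroup: the derived state is whichever differs from the outgroup's state, so for C5 the derived state is '-', and for the remaining characters it is '+'.
C1 (derived state '+') is shared by all ingroup taxa — unites the whole ingroup.
C2 (derived state '+') is shared by Taxon 1 and Taxon 9 — a synapomorphy uniting that clade.
C3: derived state '+' in Taxon 6 and Taxon 8 only — synapomorphy for {Taxon 6, Taxon 8}.
C4: derived state '+' in Taxon 9 only — an autapomorphy, so it tells us nothing about relationships among taxa.
C5 (derived state '-') is unique to Taxon 6 (autapomorphy; uninformative for grouping).
Most parsimonious ingroup topology: ((Taxon 1,Taxon 9),(Taxon 8,Taxon 6)).
Changes per character on this tree: C1: 1; C2: 1; C3: 1; C4: 1; C5: 1.
Total = 5.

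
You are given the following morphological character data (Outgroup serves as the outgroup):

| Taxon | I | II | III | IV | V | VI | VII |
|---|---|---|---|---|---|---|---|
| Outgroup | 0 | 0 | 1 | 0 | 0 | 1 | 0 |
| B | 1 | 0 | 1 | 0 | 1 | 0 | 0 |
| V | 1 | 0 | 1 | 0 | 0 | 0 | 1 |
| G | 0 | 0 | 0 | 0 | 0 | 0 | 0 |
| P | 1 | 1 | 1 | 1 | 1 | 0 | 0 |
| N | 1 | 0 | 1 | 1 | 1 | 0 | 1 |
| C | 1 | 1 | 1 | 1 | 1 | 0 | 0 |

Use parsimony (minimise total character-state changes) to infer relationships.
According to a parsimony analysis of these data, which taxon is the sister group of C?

P

Character polarity is set by the outgroup: the derived state is whichever differs from the outgroup's state, so for III, VI the derived state is '0', and for the remaining characters it is '1'.
I (derived state '1') is shared by B, C, N, P, and V — a synapomorphy uniting that clade.
Only C and P show the derived state '1' for II, supporting them as a clade.
III (derived state '0') is unique to G (autapomorphy; uninformative for grouping).
Only C, N, and P show the derived state '1' for IV, supporting them as a clade.
V: derived state '1' in B, C, N, and P only — synapomorphy for {B, C, N, P}.
VI (derived state '0') is shared by all ingroup taxa — unites the whole ingroup.
VII groups N and V, which is incompatible with the clades supported by the remaining characters; treating it as convergent (homoplasy) costs fewer steps than any alternative tree.
Most parsimonious ingroup topology: (((B,((P,C),N)),V),G).
C and P form a cherry on this tree, so they are sister taxa.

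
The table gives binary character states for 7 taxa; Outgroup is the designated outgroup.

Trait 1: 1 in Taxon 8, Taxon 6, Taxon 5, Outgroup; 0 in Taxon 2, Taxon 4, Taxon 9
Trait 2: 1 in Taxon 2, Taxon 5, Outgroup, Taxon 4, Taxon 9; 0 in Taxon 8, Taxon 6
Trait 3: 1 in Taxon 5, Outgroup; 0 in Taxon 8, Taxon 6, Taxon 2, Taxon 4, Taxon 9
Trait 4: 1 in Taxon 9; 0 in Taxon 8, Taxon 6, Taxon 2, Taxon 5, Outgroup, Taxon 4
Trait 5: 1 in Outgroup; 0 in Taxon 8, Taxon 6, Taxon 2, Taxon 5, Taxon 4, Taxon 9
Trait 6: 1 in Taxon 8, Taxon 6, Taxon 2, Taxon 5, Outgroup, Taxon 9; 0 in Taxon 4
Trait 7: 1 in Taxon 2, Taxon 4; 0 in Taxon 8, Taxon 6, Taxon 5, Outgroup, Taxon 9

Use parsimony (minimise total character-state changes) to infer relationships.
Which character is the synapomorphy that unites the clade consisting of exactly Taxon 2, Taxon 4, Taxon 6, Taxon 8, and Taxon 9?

Character polarity is set by the outgroup: the derived state is whichever differs from the outgroup's state, so for Trait 1, Trait 2, Trait 3, Trait 5, Trait 6 the derived state is '0', and for the remaining characters it is '1'.
Only Taxon 2, Taxon 4, and Taxon 9 show the derived state '0' for Trait 1, supporting them as a clade.
Trait 2 (derived state '0') is shared by Taxon 6 and Taxon 8 — a synapomorphy uniting that clade.
Trait 3: derived state '0' in Taxon 2, Taxon 4, Taxon 6, Taxon 8, and Taxon 9 only — synapomorphy for {Taxon 2, Taxon 4, Taxon 6, Taxon 8, Taxon 9}.
Trait 4: derived state '1' in Taxon 9 only — an autapomorphy, so it tells us nothing about relationships among taxa.
Trait 5 (derived state '0') is shared by all ingroup taxa — unites the whole ingroup.
Trait 6: derived state '0' in Taxon 4 only — an autapomorphy, so it tells us nothing about relationships among taxa.
Trait 7 (derived state '1') is shared by Taxon 2 and Taxon 4 — a synapomorphy uniting that clade.
Most parsimonious ingroup topology: ((((Taxon 2,Taxon 4),Taxon 9),(Taxon 6,Taxon 8)),Taxon 5).
The clade {Taxon 2, Taxon 4, Taxon 6, Taxon 8, Taxon 9} is supported by Trait 3: its derived state '0' occurs in exactly those taxa and in no other taxon (including the outgroup).

Trait 3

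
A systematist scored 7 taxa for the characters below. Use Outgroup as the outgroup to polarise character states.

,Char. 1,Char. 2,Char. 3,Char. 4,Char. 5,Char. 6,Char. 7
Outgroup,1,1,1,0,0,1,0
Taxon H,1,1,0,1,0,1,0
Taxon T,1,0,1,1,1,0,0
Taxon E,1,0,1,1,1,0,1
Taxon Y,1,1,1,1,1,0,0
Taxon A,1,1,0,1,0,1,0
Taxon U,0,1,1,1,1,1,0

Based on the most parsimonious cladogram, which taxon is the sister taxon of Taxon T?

Taxon E

Character polarity is set by the outgroup: the derived state is whichever differs from the outgroup's state, so for Char. 1, Char. 2, Char. 3, Char. 6 the derived state is '0', and for the remaining characters it is '1'.
Char. 1: derived state '0' in Taxon U only — an autapomorphy, so it tells us nothing about relationships among taxa.
Only Taxon E and Taxon T show the derived state '0' for Char. 2, supporting them as a clade.
Char. 3: derived state '0' in Taxon A and Taxon H only — synapomorphy for {Taxon A, Taxon H}.
Char. 4 (derived state '1') is shared by all ingroup taxa — unites the whole ingroup.
Only Taxon E, Taxon T, Taxon U, and Taxon Y show the derived state '1' for Char. 5, supporting them as a clade.
Char. 6: derived state '0' in Taxon E, Taxon T, and Taxon Y only — synapomorphy for {Taxon E, Taxon T, Taxon Y}.
Char. 7: derived state '1' in Taxon E only — an autapomorphy, so it tells us nothing about relationships among taxa.
Most parsimonious ingroup topology: ((Taxon H,Taxon A),(((Taxon T,Taxon E),Taxon Y),Taxon U)).
Taxon T and Taxon E form a cherry on this tree, so they are sister taxa.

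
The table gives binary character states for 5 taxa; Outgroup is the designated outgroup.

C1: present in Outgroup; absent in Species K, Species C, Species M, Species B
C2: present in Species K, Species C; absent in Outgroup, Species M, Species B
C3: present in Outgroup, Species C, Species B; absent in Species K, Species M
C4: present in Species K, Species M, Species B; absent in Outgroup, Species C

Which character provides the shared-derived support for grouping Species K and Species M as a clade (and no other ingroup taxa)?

C3

Character polarity is set by the outgroup: the derived state is whichever differs from the outgroup's state, so for C1, C3 the derived state is 'absent', and for the remaining characters it is 'present'.
All ingroup taxa share the derived state 'absent' for C1; it defines the ingroup but does not resolve relationships within it.
C2 (state 'present') occurs in Species C and Species K but conflicts with the nesting implied by the other characters — most parsimoniously interpreted as homoplasy.
C3 (derived state 'absent') is shared by Species K and Species M — a synapomorphy uniting that clade.
C4: derived state 'present' in Species B, Species K, and Species M only — synapomorphy for {Species B, Species K, Species M}.
Most parsimonious ingroup topology: (((Species K,Species M),Species B),Species C).
The clade {Species K, Species M} is supported by C3: its derived state 'absent' occurs in exactly those taxa and in no other taxon (including the outgroup).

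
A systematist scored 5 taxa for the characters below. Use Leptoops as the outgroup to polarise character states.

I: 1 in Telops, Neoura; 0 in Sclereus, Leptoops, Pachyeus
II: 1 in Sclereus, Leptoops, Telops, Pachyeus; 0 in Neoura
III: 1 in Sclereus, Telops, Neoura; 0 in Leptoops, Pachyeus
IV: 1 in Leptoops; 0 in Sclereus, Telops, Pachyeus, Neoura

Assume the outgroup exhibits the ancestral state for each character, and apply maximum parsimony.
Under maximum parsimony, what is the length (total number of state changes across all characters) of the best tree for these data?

4

Character polarity is set by the outgroup: the derived state is whichever differs from the outgroup's state, so for II, IV the derived state is '0', and for the remaining characters it is '1'.
I (derived state '1') is shared by Neoura and Telops — a synapomorphy uniting that clade.
II: derived state '0' in Neoura only — an autapomorphy, so it tells us nothing about relationships among taxa.
Only Neoura, Sclereus, and Telops show the derived state '1' for III, supporting them as a clade.
IV (derived state '0') is shared by all ingroup taxa — unites the whole ingroup.
Most parsimonious ingroup topology: ((Sclereus,(Telops,Neoura)),Pachyeus).
Changes per character on this tree: I: 1; II: 1; III: 1; IV: 1.
Total = 4.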